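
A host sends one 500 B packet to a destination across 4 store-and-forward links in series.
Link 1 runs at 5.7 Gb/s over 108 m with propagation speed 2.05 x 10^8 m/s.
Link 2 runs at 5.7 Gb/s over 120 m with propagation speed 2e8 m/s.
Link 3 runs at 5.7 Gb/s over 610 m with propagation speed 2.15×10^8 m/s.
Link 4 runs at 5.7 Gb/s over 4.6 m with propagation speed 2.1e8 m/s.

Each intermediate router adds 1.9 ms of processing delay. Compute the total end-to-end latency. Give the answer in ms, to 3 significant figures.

5.71 ms

L = 500 × 8 = 4000 bits.
Transmission delay per hop = L/R = 4000/5700000000 = 0.000701754 ms; 4 hops → 0.00280702 ms.
Propagation delays (d/s per hop): 0.000526829, 0.0006, 0.00283721, 2.19048e-05 ms; sum = 0.00398594 ms.
Processing at 3 router(s): 3 × 1.9 ms = 5.7 ms.
End-to-end = 5.71 ms.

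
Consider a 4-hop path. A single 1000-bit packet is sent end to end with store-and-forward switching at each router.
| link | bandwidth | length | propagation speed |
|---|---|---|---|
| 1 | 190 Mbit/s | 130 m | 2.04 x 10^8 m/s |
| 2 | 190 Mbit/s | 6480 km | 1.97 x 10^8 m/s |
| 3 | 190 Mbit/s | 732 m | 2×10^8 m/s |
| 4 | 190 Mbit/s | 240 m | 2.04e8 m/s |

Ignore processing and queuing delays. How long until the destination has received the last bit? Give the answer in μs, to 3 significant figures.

32900 μs

Transmission delay per hop = L/R = 1000/190000000 = 5.26316 μs; 4 hops → 21.0526 μs.
Propagation delays (d/s per hop): 0.637255, 32893.4, 3.66, 1.17647 μs; sum = 32898.9 μs.
End-to-end = 32900 μs.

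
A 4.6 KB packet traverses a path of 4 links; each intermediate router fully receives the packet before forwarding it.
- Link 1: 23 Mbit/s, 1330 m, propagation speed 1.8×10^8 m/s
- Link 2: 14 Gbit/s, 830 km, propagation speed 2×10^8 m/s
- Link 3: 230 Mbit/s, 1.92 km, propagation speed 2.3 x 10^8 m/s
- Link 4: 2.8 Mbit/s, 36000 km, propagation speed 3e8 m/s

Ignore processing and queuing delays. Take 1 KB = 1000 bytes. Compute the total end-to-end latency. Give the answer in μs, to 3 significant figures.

139000 μs

L = 36800 bits.
Transmission delays (L/R per hop): 1600, 2.62857, 160, 13142.9 μs; sum = 14905.5 μs.
Propagation delays (d/s per hop): 7.38889, 4150, 8.34783, 120000 μs; sum = 124166 μs.
End-to-end = 139000 μs.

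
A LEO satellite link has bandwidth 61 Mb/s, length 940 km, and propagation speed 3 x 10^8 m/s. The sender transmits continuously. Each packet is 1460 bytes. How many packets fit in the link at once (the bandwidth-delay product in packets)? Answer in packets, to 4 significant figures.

16.36 packets

Propagation delay = 940000 / 300000000 = 0.00313333 s.
BDP = R × t_prop = 61000000 × 0.00313333 = 191133 bits.
In packets of 11680 bits: 16.36 packets.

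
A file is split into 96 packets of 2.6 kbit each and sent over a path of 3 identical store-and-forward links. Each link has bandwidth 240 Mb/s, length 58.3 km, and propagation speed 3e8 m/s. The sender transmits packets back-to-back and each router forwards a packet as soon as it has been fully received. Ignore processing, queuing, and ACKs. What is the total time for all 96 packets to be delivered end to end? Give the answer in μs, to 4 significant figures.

1645 μs

Per-hop transmission t_tx = L/R = 2600/240000000 = 10.8333 μs.
Per-hop propagation t_prop = 58300/300000000 = 194.333 μs.
Pipeline fill: first packet needs 3·t_tx to clear all hops; remaining 95 packets each add one t_tx.
Total = (3+96-1)·t_tx + 3·t_prop = 98·10.8333 + 3·194.333 = 1645 μs.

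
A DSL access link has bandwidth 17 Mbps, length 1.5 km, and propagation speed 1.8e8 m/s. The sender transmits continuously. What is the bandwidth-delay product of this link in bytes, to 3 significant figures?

Propagation delay = 1500 / 180000000 = 8.33333e-06 s.
BDP = R × t_prop = 17000000 × 8.33333e-06 = 141.667 bits.
In bytes: 141.667/8 = 17.7 bytes.

17.7 bytes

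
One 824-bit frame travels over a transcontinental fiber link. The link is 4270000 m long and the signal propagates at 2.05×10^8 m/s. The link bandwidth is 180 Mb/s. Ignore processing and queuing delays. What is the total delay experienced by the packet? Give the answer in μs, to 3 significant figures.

Transmission delay = L/R = 824 / 180000000 = 4.57778 μs.
Propagation delay = d/s = 4270000 m / 2.05e+08 m/s = 20829.3 μs.
Total = 20800 μs.

20800 μs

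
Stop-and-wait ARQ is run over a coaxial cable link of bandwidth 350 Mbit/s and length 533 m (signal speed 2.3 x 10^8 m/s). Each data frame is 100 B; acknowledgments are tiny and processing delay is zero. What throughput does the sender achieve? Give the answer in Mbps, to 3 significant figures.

t_tx = L/R = 800/350000000 = 2.28571e-06 s.
t_prop = 533/2.3e+08 = 2.31739e-06 s; RTT = 4.63478e-06 s.
Cycle = t_tx + RTT = 6.9205e-06 s.
Throughput = L / cycle = 800 / 6.9205e-06 = 116 Mbps.

116 Mbps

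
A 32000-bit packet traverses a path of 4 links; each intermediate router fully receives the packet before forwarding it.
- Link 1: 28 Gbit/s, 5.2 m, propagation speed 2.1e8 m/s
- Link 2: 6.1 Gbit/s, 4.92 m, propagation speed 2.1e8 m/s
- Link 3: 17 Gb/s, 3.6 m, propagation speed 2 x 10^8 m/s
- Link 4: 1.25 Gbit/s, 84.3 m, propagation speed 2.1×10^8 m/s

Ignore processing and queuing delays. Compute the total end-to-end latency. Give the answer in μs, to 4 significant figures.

Transmission delays (L/R per hop): 1.14286, 5.2459, 1.88235, 25.6 μs; sum = 33.8711 μs.
Propagation delays (d/s per hop): 0.0247619, 0.0234286, 0.018, 0.401429 μs; sum = 0.467619 μs.
End-to-end = 34.34 μs.

34.34 μs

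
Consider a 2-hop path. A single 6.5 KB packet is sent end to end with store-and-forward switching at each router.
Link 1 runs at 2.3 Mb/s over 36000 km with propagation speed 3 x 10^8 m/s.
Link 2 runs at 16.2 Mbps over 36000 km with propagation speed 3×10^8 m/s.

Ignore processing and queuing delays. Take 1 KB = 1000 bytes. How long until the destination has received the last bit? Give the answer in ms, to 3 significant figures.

L = 52000 bits.
Transmission delays (L/R per hop): 22.6087, 3.20988 ms; sum = 25.8186 ms.
Propagation delays (d/s per hop): 120, 120 ms; sum = 240 ms.
End-to-end = 266 ms.

266 ms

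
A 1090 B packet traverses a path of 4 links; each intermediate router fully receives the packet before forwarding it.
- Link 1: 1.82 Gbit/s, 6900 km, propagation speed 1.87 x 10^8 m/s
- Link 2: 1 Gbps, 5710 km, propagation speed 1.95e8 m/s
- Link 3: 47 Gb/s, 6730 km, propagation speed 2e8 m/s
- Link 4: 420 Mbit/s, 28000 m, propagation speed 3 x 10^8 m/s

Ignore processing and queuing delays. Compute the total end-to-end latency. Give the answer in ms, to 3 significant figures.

100 ms

L = 1090 × 8 = 8720 bits.
Transmission delays (L/R per hop): 0.00479121, 0.00872, 0.000185532, 0.0207619 ms; sum = 0.0344586 ms.
Propagation delays (d/s per hop): 36.8984, 29.2821, 33.65, 0.0933333 ms; sum = 99.9238 ms.
End-to-end = 100 ms.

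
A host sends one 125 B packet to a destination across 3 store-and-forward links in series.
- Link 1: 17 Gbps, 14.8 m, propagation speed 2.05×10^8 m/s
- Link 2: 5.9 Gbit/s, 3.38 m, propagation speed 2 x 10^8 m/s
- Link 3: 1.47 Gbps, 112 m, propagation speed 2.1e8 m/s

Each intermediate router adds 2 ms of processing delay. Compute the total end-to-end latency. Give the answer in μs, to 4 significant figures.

4002 μs

L = 125 × 8 = 1000 bits.
Transmission delays (L/R per hop): 0.0588235, 0.169492, 0.680272 μs; sum = 0.908587 μs.
Propagation delays (d/s per hop): 0.0721951, 0.0169, 0.533333 μs; sum = 0.622428 μs.
Processing at 2 router(s): 2 × 2 ms = 4000 μs.
End-to-end = 4002 μs.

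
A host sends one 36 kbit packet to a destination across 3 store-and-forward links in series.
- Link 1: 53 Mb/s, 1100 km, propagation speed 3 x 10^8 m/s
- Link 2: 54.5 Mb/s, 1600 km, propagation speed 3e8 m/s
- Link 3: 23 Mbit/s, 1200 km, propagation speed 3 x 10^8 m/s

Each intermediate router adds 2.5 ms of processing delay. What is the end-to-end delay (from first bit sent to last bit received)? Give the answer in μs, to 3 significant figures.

20900 μs

L = 36000 bits.
Transmission delays (L/R per hop): 679.245, 660.55, 1565.22 μs; sum = 2905.01 μs.
Propagation delays (d/s per hop): 3666.67, 5333.33, 4000 μs; sum = 13000 μs.
Processing at 2 router(s): 2 × 2.5 ms = 5000 μs.
End-to-end = 20900 μs.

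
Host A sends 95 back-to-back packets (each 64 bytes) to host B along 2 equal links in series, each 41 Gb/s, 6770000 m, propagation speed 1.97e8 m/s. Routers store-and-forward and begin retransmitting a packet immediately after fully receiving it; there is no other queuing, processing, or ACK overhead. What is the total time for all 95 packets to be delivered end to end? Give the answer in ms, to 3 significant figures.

Per-hop transmission t_tx = L/R = 512/41000000000 = 1.24878e-05 ms.
Per-hop propagation t_prop = 6770000/197000000 = 34.3655 ms.
Pipeline fill: first packet needs 2·t_tx to clear all hops; remaining 94 packets each add one t_tx.
Total = (2+95-1)·t_tx + 2·t_prop = 96·1.24878e-05 + 2·34.3655 = 68.7 ms.

68.7 ms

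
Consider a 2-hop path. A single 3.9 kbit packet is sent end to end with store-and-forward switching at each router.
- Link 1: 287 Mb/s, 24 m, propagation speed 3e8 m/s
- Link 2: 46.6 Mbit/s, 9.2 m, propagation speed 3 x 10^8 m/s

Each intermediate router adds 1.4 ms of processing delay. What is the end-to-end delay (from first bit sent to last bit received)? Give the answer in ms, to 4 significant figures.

L = 3900 bits.
Transmission delays (L/R per hop): 0.0135889, 0.083691 ms; sum = 0.0972798 ms.
Propagation delays (d/s per hop): 8e-05, 3.06667e-05 ms; sum = 0.000110667 ms.
Processing at 1 router(s): 1 × 1.4 ms = 1.4 ms.
End-to-end = 1.497 ms.

1.497 ms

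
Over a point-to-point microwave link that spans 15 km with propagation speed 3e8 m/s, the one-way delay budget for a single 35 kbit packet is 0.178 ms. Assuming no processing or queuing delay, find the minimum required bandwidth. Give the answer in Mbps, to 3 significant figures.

Propagation delay = 15000 / 300000000 = 0.05 ms.
Transmission budget = 0.178 − 0.05 = 0.128 ms.
R ≥ L / t_tx = 35000 bits / 0.000128 s = 273 Mbps.

273 Mbps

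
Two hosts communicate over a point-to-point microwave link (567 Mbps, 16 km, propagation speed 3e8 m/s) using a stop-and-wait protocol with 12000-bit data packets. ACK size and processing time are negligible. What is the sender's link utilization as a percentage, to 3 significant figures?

16.6 %

t_tx = L/R = 12000/567000000 = 2.1164e-05 s.
t_prop = 16000/300000000 = 5.33333e-05 s; RTT = 0.000106667 s.
Cycle = t_tx + RTT = 0.000127831 s.
Utilization = t_tx / cycle = 2.1164e-05/0.000127831 = 16.6 %.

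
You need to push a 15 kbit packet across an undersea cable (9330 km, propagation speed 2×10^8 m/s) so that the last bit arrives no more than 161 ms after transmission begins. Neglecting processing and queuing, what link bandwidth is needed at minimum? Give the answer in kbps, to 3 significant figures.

131 kbps

Propagation delay = 9330000 / 200000000 = 46.65 ms.
Transmission budget = 161 − 46.65 = 114.35 ms.
R ≥ L / t_tx = 15000 bits / 0.11435 s = 131 kbps.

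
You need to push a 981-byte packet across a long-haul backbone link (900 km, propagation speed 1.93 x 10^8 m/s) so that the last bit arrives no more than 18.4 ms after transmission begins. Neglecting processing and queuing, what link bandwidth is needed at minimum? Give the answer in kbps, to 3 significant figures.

571 kbps

L = 7848 bits.
Propagation delay = 900000 / 193000000 = 4.66321 ms.
Transmission budget = 18.4 − 4.66321 = 13.7368 ms.
R ≥ L / t_tx = 7848 bits / 0.0137368 s = 571 kbps.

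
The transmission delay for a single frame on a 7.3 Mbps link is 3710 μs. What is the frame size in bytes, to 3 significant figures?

L = R × t_tx = 7300000 b/s × 0.00371 s = 27083 bits.
In bytes: 27083 / 8 = 3390 bytes.

3390 bytes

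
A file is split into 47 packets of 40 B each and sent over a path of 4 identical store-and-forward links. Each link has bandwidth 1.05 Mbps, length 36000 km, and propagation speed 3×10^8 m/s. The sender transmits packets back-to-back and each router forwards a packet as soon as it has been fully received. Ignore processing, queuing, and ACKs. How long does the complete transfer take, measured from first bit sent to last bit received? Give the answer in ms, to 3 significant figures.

495 ms

Per-hop transmission t_tx = L/R = 320/1050000 = 0.304762 ms.
Per-hop propagation t_prop = 36000000/300000000 = 120 ms.
Pipeline fill: first packet needs 4·t_tx to clear all hops; remaining 46 packets each add one t_tx.
Total = (4+47-1)·t_tx + 4·t_prop = 50·0.304762 + 4·120 = 495 ms.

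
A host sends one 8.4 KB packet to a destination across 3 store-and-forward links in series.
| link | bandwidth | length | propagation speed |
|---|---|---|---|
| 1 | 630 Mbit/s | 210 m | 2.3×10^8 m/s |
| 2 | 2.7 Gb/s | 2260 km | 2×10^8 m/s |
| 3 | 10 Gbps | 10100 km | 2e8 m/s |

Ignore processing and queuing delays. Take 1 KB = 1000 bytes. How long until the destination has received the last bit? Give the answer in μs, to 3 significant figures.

L = 67200 bits.
Transmission delays (L/R per hop): 106.667, 24.8889, 6.72 μs; sum = 138.276 μs.
Propagation delays (d/s per hop): 0.913043, 11300, 50500 μs; sum = 61800.9 μs.
End-to-end = 61900 μs.

61900 μs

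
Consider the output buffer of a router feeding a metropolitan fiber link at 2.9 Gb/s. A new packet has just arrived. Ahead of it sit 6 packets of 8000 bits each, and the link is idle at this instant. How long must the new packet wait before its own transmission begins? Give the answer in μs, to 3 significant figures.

16.6 μs

Each queued packet: L/R = 8000/2900000000 = 2.75862 μs.
6 queued → 16.5517 μs.
Queuing delay = 16.6 μs.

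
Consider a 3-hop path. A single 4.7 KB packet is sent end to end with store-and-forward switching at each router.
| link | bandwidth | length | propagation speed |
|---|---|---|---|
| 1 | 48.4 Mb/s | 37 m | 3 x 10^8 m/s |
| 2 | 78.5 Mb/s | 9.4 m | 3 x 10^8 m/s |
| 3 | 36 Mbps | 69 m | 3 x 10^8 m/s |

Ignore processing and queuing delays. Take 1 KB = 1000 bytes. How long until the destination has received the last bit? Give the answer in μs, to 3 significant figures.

L = 37600 bits.
Transmission delays (L/R per hop): 776.86, 478.981, 1044.44 μs; sum = 2300.28 μs.
Propagation delays (d/s per hop): 0.123333, 0.0313333, 0.23 μs; sum = 0.384667 μs.
End-to-end = 2300 μs.

2300 μs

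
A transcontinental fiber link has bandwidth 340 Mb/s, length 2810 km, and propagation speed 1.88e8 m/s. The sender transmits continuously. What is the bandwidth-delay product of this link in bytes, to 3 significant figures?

Propagation delay = 2810000 / 188000000 = 0.0149468 s.
BDP = R × t_prop = 340000000 × 0.0149468 = 5081910 bits.
In bytes: 5081910/8 = 635000 bytes.

635000 bytes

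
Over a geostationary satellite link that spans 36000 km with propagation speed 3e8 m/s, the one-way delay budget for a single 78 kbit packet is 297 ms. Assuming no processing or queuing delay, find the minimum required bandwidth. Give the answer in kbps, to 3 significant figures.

Propagation delay = 36000000 / 300000000 = 120 ms.
Transmission budget = 297 − 120 = 177 ms.
R ≥ L / t_tx = 78000 bits / 0.177 s = 441 kbps.

441 kbps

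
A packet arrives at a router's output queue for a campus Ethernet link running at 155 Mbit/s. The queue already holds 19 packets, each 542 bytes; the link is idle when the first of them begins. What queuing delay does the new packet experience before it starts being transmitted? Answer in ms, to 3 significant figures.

0.532 ms

Each queued packet: L/R = 4336/155000000 = 0.0279742 ms.
19 queued → 0.53151 ms.
Queuing delay = 0.532 ms.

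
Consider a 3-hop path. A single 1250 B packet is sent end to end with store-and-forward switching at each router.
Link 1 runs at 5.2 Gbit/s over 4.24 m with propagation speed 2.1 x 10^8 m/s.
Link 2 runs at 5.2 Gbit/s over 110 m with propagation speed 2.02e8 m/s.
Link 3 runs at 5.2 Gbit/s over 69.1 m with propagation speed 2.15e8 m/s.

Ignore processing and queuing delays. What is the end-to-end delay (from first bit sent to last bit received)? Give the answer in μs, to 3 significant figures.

L = 1250 × 8 = 10000 bits.
Transmission delay per hop = L/R = 10000/5200000000 = 1.92308 μs; 3 hops → 5.76923 μs.
Propagation delays (d/s per hop): 0.0201905, 0.544554, 0.321395 μs; sum = 0.88614 μs.
End-to-end = 6.66 μs.

6.66 μs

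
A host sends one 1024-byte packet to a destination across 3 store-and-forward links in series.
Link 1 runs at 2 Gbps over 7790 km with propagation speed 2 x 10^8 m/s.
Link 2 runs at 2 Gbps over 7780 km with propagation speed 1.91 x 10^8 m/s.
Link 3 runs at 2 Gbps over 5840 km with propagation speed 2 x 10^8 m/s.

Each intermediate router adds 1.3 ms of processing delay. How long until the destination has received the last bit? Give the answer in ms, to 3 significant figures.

111 ms

L = 1024 × 8 = 8192 bits.
Transmission delay per hop = L/R = 8192/2000000000 = 0.004096 ms; 3 hops → 0.012288 ms.
Propagation delays (d/s per hop): 38.95, 40.733, 29.2 ms; sum = 108.883 ms.
Processing at 2 router(s): 2 × 1.3 ms = 2.6 ms.
End-to-end = 111 ms.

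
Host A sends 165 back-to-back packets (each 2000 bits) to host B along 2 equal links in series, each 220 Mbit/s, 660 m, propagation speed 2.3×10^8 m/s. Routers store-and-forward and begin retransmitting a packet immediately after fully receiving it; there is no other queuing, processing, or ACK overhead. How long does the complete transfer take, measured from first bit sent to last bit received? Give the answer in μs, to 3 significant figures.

1510 μs

Per-hop transmission t_tx = L/R = 2000/220000000 = 9.09091 μs.
Per-hop propagation t_prop = 660/2.3e+08 = 2.86957 μs.
Pipeline fill: first packet needs 2·t_tx to clear all hops; remaining 164 packets each add one t_tx.
Total = (2+165-1)·t_tx + 2·t_prop = 166·9.09091 + 2·2.86957 = 1510 μs.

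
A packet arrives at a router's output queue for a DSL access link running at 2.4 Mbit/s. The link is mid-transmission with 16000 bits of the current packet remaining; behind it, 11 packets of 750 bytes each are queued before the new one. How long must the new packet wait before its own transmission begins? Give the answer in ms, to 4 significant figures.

34.17 ms

Each queued packet: L/R = 6000/2400000 = 2.5 ms.
11 queued → 27.5 ms.
Plus remaining 16000 bits of current packet: 6.66667 ms.
Queuing delay = 34.17 ms.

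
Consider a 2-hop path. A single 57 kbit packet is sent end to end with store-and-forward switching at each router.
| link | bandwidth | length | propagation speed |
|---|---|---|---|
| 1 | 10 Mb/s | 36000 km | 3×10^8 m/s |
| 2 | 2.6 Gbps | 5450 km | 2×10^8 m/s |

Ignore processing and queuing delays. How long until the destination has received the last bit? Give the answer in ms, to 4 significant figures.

L = 57000 bits.
Transmission delays (L/R per hop): 5.7, 0.0219231 ms; sum = 5.72192 ms.
Propagation delays (d/s per hop): 120, 27.25 ms; sum = 147.25 ms.
End-to-end = 153.0 ms.

153.0 ms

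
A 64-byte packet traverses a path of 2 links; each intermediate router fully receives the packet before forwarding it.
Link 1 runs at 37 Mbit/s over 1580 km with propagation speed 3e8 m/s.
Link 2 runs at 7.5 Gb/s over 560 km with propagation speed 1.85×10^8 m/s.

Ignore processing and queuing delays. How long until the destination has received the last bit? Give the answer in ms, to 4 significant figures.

L = 64 × 8 = 512 bits.
Transmission delays (L/R per hop): 0.0138378, 6.82667e-05 ms; sum = 0.0139061 ms.
Propagation delays (d/s per hop): 5.26667, 3.02703 ms; sum = 8.29369 ms.
End-to-end = 8.308 ms.

8.308 ms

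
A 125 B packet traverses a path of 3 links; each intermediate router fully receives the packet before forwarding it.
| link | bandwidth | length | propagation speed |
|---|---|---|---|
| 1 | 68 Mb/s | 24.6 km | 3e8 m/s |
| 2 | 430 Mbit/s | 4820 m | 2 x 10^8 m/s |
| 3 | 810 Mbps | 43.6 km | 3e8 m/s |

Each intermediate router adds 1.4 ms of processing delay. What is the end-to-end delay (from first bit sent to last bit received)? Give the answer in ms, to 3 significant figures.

L = 125 × 8 = 1000 bits.
Transmission delays (L/R per hop): 0.0147059, 0.00232558, 0.00123457 ms; sum = 0.018266 ms.
Propagation delays (d/s per hop): 0.082, 0.0241, 0.145333 ms; sum = 0.251433 ms.
Processing at 2 router(s): 2 × 1.4 ms = 2.8 ms.
End-to-end = 3.07 ms.

3.07 ms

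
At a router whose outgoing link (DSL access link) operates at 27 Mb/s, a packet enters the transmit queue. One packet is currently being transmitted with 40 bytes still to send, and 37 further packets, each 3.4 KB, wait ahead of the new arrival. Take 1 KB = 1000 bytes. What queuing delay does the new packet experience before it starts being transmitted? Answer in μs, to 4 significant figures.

Each queued packet: L/R = 27200/27000000 = 1007.41 μs.
37 queued → 37274.1 μs.
Plus remaining 320 bits of current packet: 11.8519 μs.
Queuing delay = 37290 μs.

37290 μs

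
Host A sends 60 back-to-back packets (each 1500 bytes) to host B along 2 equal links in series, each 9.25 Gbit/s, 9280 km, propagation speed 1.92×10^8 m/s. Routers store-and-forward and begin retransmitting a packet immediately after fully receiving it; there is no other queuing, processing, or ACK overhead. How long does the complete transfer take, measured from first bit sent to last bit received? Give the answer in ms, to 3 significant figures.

96.7 ms

Per-hop transmission t_tx = L/R = 12000/9250000000 = 0.0012973 ms.
Per-hop propagation t_prop = 9280000/192000000 = 48.3333 ms.
Pipeline fill: first packet needs 2·t_tx to clear all hops; remaining 59 packets each add one t_tx.
Total = (2+60-1)·t_tx + 2·t_prop = 61·0.0012973 + 2·48.3333 = 96.7 ms.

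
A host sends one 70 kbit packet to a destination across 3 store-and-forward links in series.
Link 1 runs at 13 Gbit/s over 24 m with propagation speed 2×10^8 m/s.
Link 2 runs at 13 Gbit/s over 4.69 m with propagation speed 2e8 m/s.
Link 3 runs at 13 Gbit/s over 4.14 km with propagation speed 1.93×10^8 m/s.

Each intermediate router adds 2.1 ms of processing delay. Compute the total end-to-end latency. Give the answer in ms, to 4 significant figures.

4.238 ms

L = 70000 bits.
Transmission delay per hop = L/R = 70000/13000000000 = 0.00538462 ms; 3 hops → 0.0161538 ms.
Propagation delays (d/s per hop): 0.00012, 2.345e-05, 0.0214508 ms; sum = 0.0215942 ms.
Processing at 2 router(s): 2 × 2.1 ms = 4.2 ms.
End-to-end = 4.238 ms.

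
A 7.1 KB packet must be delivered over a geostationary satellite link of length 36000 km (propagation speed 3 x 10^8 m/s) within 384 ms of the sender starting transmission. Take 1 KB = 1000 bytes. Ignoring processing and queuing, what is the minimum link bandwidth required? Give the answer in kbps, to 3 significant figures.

215 kbps

L = 56800 bits.
Propagation delay = 36000000 / 300000000 = 120 ms.
Transmission budget = 384 − 120 = 264 ms.
R ≥ L / t_tx = 56800 bits / 0.264 s = 215 kbps.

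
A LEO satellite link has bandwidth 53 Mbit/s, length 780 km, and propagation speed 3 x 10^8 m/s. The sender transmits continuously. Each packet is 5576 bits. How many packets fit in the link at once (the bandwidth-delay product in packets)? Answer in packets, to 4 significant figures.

Propagation delay = 780000 / 300000000 = 0.0026 s.
BDP = R × t_prop = 53000000 × 0.0026 = 137800 bits.
In packets of 5576 bits: 24.71 packets.

24.71 packets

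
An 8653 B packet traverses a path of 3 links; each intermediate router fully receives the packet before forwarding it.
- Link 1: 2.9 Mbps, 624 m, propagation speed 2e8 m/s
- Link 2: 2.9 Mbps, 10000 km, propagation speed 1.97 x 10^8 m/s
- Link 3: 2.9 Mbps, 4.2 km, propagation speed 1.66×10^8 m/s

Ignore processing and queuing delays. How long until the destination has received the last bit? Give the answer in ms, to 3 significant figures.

122 ms

L = 8653 × 8 = 69224 bits.
Transmission delay per hop = L/R = 69224/2900000 = 23.8703 ms; 3 hops → 71.611 ms.
Propagation delays (d/s per hop): 0.00312, 50.7614, 0.0253012 ms; sum = 50.7898 ms.
End-to-end = 122 ms.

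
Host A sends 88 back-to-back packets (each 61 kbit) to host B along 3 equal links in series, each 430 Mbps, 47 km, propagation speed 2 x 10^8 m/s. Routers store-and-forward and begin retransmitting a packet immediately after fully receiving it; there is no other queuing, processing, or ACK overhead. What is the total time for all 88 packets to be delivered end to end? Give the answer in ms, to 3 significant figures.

13.5 ms

Per-hop transmission t_tx = L/R = 61000/430000000 = 0.14186 ms.
Per-hop propagation t_prop = 47000/200000000 = 0.235 ms.
Pipeline fill: first packet needs 3·t_tx to clear all hops; remaining 87 packets each add one t_tx.
Total = (3+88-1)·t_tx + 3·t_prop = 90·0.14186 + 3·0.235 = 13.5 ms.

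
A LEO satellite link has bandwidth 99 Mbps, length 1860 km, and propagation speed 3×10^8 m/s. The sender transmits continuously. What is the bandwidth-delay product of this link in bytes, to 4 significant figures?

76730 bytes

Propagation delay = 1860000 / 300000000 = 0.0062 s.
BDP = R × t_prop = 99000000 × 0.0062 = 613800 bits.
In bytes: 613800/8 = 76730 bytes.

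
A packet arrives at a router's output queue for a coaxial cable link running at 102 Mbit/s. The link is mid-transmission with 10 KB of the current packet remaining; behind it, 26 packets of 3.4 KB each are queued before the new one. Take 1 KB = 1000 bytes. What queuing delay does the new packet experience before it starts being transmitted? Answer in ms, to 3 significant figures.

7.72 ms

Each queued packet: L/R = 27200/102000000 = 0.266667 ms.
26 queued → 6.93333 ms.
Plus remaining 80000 bits of current packet: 0.784314 ms.
Queuing delay = 7.72 ms.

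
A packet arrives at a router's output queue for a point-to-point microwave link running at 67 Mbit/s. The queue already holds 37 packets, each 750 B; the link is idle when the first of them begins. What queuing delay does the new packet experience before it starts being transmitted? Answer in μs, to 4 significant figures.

3313 μs

Each queued packet: L/R = 6000/67000000 = 89.5522 μs.
37 queued → 3313.43 μs.
Queuing delay = 3313 μs.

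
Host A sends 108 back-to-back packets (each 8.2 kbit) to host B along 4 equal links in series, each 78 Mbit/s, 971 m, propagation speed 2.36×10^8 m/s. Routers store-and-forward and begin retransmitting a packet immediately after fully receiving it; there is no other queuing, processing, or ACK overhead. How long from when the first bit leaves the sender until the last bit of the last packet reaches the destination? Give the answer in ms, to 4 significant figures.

Per-hop transmission t_tx = L/R = 8200/78000000 = 0.105128 ms.
Per-hop propagation t_prop = 971/236000000 = 0.00411441 ms.
Pipeline fill: first packet needs 4·t_tx to clear all hops; remaining 107 packets each add one t_tx.
Total = (4+108-1)·t_tx + 4·t_prop = 111·0.105128 + 4·0.00411441 = 11.69 ms.

11.69 ms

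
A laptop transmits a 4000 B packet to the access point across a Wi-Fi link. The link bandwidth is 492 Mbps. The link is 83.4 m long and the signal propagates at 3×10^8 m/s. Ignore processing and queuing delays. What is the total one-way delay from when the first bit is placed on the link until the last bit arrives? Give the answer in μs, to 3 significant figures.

L = 4000 × 8 = 32000 bits.
Transmission delay = L/R = 32000 / 492000000 = 65.0407 μs.
Propagation delay = d/s = 83.4 m / 300000000 m/s = 0.278 μs.
Total = 65.3 μs.

65.3 μs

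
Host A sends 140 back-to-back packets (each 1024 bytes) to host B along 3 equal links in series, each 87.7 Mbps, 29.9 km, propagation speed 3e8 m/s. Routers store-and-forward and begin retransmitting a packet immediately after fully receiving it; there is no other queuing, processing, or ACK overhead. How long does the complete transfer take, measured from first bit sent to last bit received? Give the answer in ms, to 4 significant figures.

13.56 ms

Per-hop transmission t_tx = L/R = 8192/87700000 = 0.0934094 ms.
Per-hop propagation t_prop = 29900/300000000 = 0.0996667 ms.
Pipeline fill: first packet needs 3·t_tx to clear all hops; remaining 139 packets each add one t_tx.
Total = (3+140-1)·t_tx + 3·t_prop = 142·0.0934094 + 3·0.0996667 = 13.56 ms.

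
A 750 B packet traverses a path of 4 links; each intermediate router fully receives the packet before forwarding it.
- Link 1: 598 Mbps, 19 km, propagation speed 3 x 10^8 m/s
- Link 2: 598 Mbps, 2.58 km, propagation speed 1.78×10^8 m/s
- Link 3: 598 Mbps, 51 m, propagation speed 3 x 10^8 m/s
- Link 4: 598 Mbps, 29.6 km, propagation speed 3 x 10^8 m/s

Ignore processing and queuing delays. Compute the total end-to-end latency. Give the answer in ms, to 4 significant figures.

0.2168 ms

L = 750 × 8 = 6000 bits.
Transmission delay per hop = L/R = 6000/598000000 = 0.0100334 ms; 4 hops → 0.0401338 ms.
Propagation delays (d/s per hop): 0.0633333, 0.0144944, 0.00017, 0.0986667 ms; sum = 0.176664 ms.
End-to-end = 0.2168 ms.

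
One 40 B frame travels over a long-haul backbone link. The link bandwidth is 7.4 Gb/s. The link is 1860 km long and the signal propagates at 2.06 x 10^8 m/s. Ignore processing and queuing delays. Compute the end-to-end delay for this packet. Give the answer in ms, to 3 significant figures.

9.03 ms

L = 40 × 8 = 320 bits.
Transmission delay = L/R = 320 / 7400000000 = 4.32432e-05 ms.
Propagation delay = d/s = 1860000 m / 206000000 m/s = 9.02913 ms.
Total = 9.03 ms.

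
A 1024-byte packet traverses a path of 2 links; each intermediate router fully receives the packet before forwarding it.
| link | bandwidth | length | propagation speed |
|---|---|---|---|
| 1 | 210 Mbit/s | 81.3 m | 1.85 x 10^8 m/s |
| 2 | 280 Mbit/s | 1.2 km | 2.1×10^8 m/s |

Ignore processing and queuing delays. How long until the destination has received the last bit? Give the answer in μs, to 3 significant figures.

L = 1024 × 8 = 8192 bits.
Transmission delays (L/R per hop): 39.0095, 29.2571 μs; sum = 68.2667 μs.
Propagation delays (d/s per hop): 0.439459, 5.71429 μs; sum = 6.15375 μs.
End-to-end = 74.4 μs.

74.4 μs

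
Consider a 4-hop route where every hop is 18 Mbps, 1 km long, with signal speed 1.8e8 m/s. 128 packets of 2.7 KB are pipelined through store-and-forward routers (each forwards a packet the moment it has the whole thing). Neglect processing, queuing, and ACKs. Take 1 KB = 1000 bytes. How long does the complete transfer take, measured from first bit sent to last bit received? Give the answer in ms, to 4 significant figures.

Per-hop transmission t_tx = L/R = 21600/18000000 = 1.2 ms.
Per-hop propagation t_prop = 1000/180000000 = 0.00555556 ms.
Pipeline fill: first packet needs 4·t_tx to clear all hops; remaining 127 packets each add one t_tx.
Total = (4+128-1)·t_tx + 4·t_prop = 131·1.2 + 4·0.00555556 = 157.2 ms.

157.2 ms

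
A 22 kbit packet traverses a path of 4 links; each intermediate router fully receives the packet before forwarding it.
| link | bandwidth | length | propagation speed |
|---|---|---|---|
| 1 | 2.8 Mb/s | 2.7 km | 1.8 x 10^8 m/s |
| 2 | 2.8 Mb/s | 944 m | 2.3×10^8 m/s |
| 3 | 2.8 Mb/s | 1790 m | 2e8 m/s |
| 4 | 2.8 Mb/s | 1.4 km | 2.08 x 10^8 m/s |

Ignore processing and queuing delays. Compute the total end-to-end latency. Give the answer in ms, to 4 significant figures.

L = 22000 bits.
Transmission delay per hop = L/R = 22000/2800000 = 7.85714 ms; 4 hops → 31.4286 ms.
Propagation delays (d/s per hop): 0.015, 0.00410435, 0.00895, 0.00673077 ms; sum = 0.0347851 ms.
End-to-end = 31.46 ms.

31.46 ms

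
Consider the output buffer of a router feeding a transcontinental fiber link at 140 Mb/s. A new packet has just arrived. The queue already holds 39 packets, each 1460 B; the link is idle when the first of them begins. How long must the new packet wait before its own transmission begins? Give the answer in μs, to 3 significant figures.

3250 μs

Each queued packet: L/R = 11680/140000000 = 83.4286 μs.
39 queued → 3253.71 μs.
Queuing delay = 3250 μs.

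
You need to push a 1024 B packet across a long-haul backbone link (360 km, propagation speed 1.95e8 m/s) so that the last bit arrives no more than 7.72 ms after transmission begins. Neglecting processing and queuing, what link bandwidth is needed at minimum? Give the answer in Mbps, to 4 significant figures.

L = 8192 bits.
Propagation delay = 360000 / 195000000 = 1.84615 ms.
Transmission budget = 7.72 − 1.84615 = 5.87385 ms.
R ≥ L / t_tx = 8192 bits / 0.00587385 s = 1.395 Mbps.

1.395 Mbps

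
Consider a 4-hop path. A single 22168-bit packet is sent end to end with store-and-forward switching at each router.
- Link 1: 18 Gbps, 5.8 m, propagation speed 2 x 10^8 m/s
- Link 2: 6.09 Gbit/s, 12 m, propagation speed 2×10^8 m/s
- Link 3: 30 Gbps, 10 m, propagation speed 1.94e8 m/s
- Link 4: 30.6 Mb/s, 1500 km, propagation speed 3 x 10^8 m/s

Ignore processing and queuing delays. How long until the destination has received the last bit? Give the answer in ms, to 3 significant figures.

5.73 ms

Transmission delays (L/R per hop): 0.00123156, 0.00364007, 0.000738933, 0.724444 ms; sum = 0.730055 ms.
Propagation delays (d/s per hop): 2.9e-05, 6e-05, 5.15464e-05, 5 ms; sum = 5.00014 ms.
End-to-end = 5.73 ms.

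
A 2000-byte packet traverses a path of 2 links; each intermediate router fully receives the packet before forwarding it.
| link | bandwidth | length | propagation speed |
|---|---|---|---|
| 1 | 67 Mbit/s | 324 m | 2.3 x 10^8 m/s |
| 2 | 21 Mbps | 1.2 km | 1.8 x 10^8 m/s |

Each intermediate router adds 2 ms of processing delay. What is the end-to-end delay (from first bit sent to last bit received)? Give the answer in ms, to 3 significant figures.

L = 2000 × 8 = 16000 bits.
Transmission delays (L/R per hop): 0.238806, 0.761905 ms; sum = 1.00071 ms.
Propagation delays (d/s per hop): 0.0014087, 0.00666667 ms; sum = 0.00807536 ms.
Processing at 1 router(s): 1 × 2 ms = 2 ms.
End-to-end = 3.01 ms.

3.01 ms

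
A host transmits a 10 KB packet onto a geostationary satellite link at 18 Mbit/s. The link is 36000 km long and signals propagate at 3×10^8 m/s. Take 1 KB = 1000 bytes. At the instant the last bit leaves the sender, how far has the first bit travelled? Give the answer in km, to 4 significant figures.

1333 km

t_tx = L/R = 80000/18000000 = 0.00444444 s.
Distance = s × t_tx = 300000000 × 0.00444444 = 1333 km.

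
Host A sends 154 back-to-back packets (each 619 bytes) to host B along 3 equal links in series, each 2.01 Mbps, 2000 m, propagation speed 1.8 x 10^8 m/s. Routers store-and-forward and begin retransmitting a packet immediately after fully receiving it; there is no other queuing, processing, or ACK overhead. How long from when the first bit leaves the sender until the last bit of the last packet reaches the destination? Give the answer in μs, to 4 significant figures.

384400 μs

Per-hop transmission t_tx = L/R = 4952/2.01e+06 = 2463.68 μs.
Per-hop propagation t_prop = 2000/180000000 = 11.1111 μs.
Pipeline fill: first packet needs 3·t_tx to clear all hops; remaining 153 packets each add one t_tx.
Total = (3+154-1)·t_tx + 3·t_prop = 156·2463.68 + 3·11.1111 = 384400 μs.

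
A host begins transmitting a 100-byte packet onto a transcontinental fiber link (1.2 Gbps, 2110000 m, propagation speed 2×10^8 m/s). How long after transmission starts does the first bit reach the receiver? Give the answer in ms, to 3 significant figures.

First bit experiences only propagation delay: d/s = 2110000/200000000 = 10.6 ms.

10.6 ms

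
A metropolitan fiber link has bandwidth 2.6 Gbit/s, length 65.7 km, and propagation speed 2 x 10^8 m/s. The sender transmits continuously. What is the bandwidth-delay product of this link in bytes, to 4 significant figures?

Propagation delay = 65700 / 200000000 = 0.0003285 s.
BDP = R × t_prop = 2600000000 × 0.0003285 = 854100 bits.
In bytes: 854100/8 = 106800 bytes.

106800 bytes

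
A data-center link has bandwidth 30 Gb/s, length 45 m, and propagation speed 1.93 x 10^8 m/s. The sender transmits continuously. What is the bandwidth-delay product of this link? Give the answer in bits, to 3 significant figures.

6990 bits

Propagation delay = 45 / 193000000 = 2.33161e-07 s.
BDP = R × t_prop = 30000000000 × 2.33161e-07 = 6994.82 bits.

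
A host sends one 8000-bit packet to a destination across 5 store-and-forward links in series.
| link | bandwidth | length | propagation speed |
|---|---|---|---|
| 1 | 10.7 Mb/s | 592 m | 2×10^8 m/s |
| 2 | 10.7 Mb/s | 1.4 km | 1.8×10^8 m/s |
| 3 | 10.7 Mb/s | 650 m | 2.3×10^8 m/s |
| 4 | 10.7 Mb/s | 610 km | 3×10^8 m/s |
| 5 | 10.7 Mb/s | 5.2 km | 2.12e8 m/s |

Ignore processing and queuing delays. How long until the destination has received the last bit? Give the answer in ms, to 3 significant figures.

5.81 ms

Transmission delay per hop = L/R = 8000/10700000 = 0.747664 ms; 5 hops → 3.73832 ms.
Propagation delays (d/s per hop): 0.00296, 0.00777778, 0.00282609, 2.03333, 0.0245283 ms; sum = 2.07143 ms.
End-to-end = 5.81 ms.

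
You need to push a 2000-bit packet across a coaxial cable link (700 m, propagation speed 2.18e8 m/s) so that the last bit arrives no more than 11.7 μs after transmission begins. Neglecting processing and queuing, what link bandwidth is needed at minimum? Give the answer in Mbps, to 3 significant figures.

236 Mbps

Propagation delay = 700 / 2.18e+08 = 3.21101 μs.
Transmission budget = 11.7 − 3.21101 = 8.48899 μs.
R ≥ L / t_tx = 2000 bits / 8.48899e-06 s = 236 Mbps.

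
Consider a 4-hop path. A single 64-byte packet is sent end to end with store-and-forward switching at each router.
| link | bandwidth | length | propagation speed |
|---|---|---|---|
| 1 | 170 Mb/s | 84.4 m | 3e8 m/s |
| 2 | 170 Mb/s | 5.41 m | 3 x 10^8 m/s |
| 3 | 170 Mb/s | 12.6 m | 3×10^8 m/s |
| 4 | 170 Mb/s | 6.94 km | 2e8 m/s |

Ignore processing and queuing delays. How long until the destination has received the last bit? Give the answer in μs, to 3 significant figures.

L = 64 × 8 = 512 bits.
Transmission delay per hop = L/R = 512/170000000 = 3.01176 μs; 4 hops → 12.0471 μs.
Propagation delays (d/s per hop): 0.281333, 0.0180333, 0.042, 34.7 μs; sum = 35.0414 μs.
End-to-end = 47.1 μs.

47.1 μs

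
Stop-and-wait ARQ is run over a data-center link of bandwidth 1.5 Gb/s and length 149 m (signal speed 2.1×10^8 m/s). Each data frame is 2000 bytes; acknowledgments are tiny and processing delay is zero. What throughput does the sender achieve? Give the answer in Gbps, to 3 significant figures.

1.32 Gbps

t_tx = L/R = 16000/1500000000 = 1.06667e-05 s.
t_prop = 149/210000000 = 7.09524e-07 s; RTT = 1.41905e-06 s.
Cycle = t_tx + RTT = 1.20857e-05 s.
Throughput = L / cycle = 16000 / 1.20857e-05 = 1.32 Gbps.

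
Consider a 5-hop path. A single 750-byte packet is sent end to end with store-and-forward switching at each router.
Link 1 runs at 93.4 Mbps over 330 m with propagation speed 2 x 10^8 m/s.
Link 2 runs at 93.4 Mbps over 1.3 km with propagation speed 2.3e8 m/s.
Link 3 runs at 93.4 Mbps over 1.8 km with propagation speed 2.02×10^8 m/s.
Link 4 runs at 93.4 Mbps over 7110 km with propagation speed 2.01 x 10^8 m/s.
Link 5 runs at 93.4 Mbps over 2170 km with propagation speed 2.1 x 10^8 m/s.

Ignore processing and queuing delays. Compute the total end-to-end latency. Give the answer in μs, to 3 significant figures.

L = 750 × 8 = 6000 bits.
Transmission delay per hop = L/R = 6000/93400000 = 64.2398 μs; 5 hops → 321.199 μs.
Propagation delays (d/s per hop): 1.65, 5.65217, 8.91089, 35373.1, 10333.3 μs; sum = 45722.7 μs.
End-to-end = 46000 μs.

46000 μs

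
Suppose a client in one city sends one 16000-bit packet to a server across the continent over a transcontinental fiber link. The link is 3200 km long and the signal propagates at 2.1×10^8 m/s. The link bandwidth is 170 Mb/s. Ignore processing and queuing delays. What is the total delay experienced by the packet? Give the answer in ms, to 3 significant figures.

15.3 ms

Transmission delay = L/R = 16000 / 170000000 = 0.0941176 ms.
Propagation delay = d/s = 3200000 m / 210000000 m/s = 15.2381 ms.
Total = 15.3 ms.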